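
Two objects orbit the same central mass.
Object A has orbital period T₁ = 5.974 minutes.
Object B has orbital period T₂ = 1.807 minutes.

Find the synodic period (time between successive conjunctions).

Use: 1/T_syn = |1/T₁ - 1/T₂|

Convert to SI: T₁ = 5.974 minutes = 358.44 s; T₂ = 1.807 minutes = 108.42 s.
T_syn = |T₁ · T₂ / (T₁ − T₂)|.
T_syn = |358.44 · 108.42 / (358.44 − 108.42)| s ≈ 155.4 s = 2.591 minutes.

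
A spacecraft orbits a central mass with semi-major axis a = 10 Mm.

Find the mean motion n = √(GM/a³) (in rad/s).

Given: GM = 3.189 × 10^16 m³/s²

Convert to SI: a = 10 Mm = 1e+07 m.
n = √(GM / a³).
n = √(3.189e+16 / (1e+07)³) rad/s ≈ 0.005647 rad/s.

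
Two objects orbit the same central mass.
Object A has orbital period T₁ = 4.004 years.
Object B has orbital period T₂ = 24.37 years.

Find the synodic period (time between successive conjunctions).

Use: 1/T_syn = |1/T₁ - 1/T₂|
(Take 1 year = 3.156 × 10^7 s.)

Convert to SI: T₁ = 4.004 years = 1.26366e+08 s; T₂ = 24.37 years = 7.69117e+08 s.
T_syn = |T₁ · T₂ / (T₁ − T₂)|.
T_syn = |1.26366e+08 · 7.69117e+08 / (1.26366e+08 − 7.69117e+08)| s ≈ 1.512e+08 s = 4.791 years.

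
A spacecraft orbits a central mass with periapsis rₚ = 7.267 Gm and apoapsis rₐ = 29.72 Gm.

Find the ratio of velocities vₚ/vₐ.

Convert to SI: rₚ = 7.267 Gm = 7.267e+09 m; rₐ = 29.72 Gm = 2.972e+10 m.
Conservation of angular momentum gives rₚvₚ = rₐvₐ, so vₚ/vₐ = rₐ/rₚ.
vₚ/vₐ = 2.972e+10 / 7.267e+09 ≈ 4.09.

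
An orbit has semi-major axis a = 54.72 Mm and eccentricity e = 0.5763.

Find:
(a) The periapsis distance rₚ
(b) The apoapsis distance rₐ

Convert to SI: a = 54.72 Mm = 5.472e+07 m.
(a) rₚ = a(1 − e) = 5.472e+07 · (1 − 0.5763) = 5.472e+07 · 0.4237 ≈ 2.318e+07 m = 23.18 Mm.
(b) rₐ = a(1 + e) = 5.472e+07 · (1 + 0.5763) = 5.472e+07 · 1.5763 ≈ 8.626e+07 m = 86.26 Mm.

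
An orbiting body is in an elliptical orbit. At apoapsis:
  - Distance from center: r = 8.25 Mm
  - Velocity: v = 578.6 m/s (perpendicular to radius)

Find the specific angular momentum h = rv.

Convert to SI: r = 8.25 Mm = 8.25e+06 m.
With v perpendicular to r, h = r · v.
h = 8.25e+06 · 578.6 m²/s ≈ 4.773e+09 m²/s.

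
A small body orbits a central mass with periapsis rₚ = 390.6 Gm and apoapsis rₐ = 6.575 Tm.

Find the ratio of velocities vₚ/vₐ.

Convert to SI: rₚ = 390.6 Gm = 3.906e+11 m; rₐ = 6.575 Tm = 6.575e+12 m.
Conservation of angular momentum gives rₚvₚ = rₐvₐ, so vₚ/vₐ = rₐ/rₚ.
vₚ/vₐ = 6.575e+12 / 3.906e+11 ≈ 16.83.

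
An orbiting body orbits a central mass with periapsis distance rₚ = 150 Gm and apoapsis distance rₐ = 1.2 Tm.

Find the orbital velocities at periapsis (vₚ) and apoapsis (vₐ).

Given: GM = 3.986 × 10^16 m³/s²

Convert to SI: rₚ = 150 Gm = 1.5e+11 m; rₐ = 1.2 Tm = 1.2e+12 m.
Use the vis-viva equation v² = GM(2/r − 1/a) with a = (rₚ + rₐ)/2 = (1.5e+11 + 1.2e+12)/2 = 6.75e+11 m.
vₚ = √(GM · (2/rₚ − 1/a)) = √(3.986e+16 · (2/1.5e+11 − 1/6.75e+11)) m/s ≈ 687.3 m/s = 687.3 m/s.
vₐ = √(GM · (2/rₐ − 1/a)) = √(3.986e+16 · (2/1.2e+12 − 1/6.75e+11)) m/s ≈ 85.92 m/s = 85.92 m/s.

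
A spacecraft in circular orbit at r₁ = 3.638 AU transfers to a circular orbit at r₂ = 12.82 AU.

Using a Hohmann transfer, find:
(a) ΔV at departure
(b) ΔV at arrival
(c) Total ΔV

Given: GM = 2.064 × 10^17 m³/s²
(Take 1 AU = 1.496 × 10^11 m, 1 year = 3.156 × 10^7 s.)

Convert to SI: r₁ = 3.638 AU = 5.44245e+11 m; r₂ = 12.82 AU = 1.91787e+12 m.
Transfer semi-major axis: a_t = (r₁ + r₂)/2 = (5.44245e+11 + 1.91787e+12)/2 = 1.23106e+12 m.
Circular speeds: v₁ = √(GM/r₁) = 615.826 m/s, v₂ = √(GM/r₂) = 328.054 m/s.
Transfer speeds (vis-viva v² = GM(2/r − 1/a_t)): v₁ᵗ = 768.649 m/s, v₂ᵗ = 218.124 m/s.
(a) ΔV₁ = |v₁ᵗ − v₁| ≈ 152.8 m/s = 0.03224 AU/year.
(b) ΔV₂ = |v₂ − v₂ᵗ| ≈ 109.9 m/s = 0.02319 AU/year.
(c) ΔV_total = ΔV₁ + ΔV₂ ≈ 262.8 m/s = 0.05543 AU/year.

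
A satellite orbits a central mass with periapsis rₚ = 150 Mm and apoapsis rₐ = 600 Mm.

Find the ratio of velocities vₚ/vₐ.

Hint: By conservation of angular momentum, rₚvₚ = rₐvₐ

Convert to SI: rₚ = 150 Mm = 1.5e+08 m; rₐ = 600 Mm = 6e+08 m.
Conservation of angular momentum gives rₚvₚ = rₐvₐ, so vₚ/vₐ = rₐ/rₚ.
vₚ/vₐ = 6e+08 / 1.5e+08 ≈ 4.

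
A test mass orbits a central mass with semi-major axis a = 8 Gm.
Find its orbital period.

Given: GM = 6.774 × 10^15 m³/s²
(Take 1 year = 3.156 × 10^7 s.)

Convert to SI: a = 8 Gm = 8e+09 m.
Kepler's third law: T = 2π √(a³ / GM).
Substituting a = 8e+09 m and GM = 6.774e+15 m³/s²:
T = 2π √((8e+09)³ / 6.774e+15) s
T ≈ 5.463e+07 s = 1.731 years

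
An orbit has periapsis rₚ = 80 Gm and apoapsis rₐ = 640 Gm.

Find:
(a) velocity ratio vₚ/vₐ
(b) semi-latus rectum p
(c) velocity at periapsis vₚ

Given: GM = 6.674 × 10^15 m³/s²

Convert to SI: rₚ = 80 Gm = 8e+10 m; rₐ = 640 Gm = 6.4e+11 m.
(a) Conservation of angular momentum (rₚvₚ = rₐvₐ) gives vₚ/vₐ = rₐ/rₚ = 6.4e+11/8e+10 ≈ 8
(b) From a = (rₚ + rₐ)/2 = 3.6e+11 m and e = (rₐ − rₚ)/(rₐ + rₚ) = 0.777778, p = a(1 − e²) = 3.6e+11 · (1 − (0.777778)²) ≈ 1.422e+11 m
(c) With a = (rₚ + rₐ)/2 = 3.6e+11 m, vₚ = √(GM (2/rₚ − 1/a)) = √(6.674e+15 · (2/8e+10 − 1/3.6e+11)) m/s ≈ 385.1 m/s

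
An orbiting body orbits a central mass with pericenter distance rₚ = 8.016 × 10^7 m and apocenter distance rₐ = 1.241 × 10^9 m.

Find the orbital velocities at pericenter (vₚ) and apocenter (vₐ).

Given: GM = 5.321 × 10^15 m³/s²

Use the vis-viva equation v² = GM(2/r − 1/a) with a = (rₚ + rₐ)/2 = (8.016e+07 + 1.241e+09)/2 = 6.6058e+08 m.
vₚ = √(GM · (2/rₚ − 1/a)) = √(5.321e+15 · (2/8.016e+07 − 1/6.6058e+08)) m/s ≈ 1.117e+04 m/s = 11.17 km/s.
vₐ = √(GM · (2/rₐ − 1/a)) = √(5.321e+15 · (2/1.241e+09 − 1/6.6058e+08)) m/s ≈ 721.3 m/s = 721.3 m/s.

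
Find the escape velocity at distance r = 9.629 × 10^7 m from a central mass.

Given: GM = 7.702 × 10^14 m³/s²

Escape velocity comes from setting total energy to zero: ½v² − GM/r = 0 ⇒ v_esc = √(2GM / r).
v_esc = √(2 · 7.702e+14 / 9.629e+07) m/s ≈ 4000 m/s = 4 km/s.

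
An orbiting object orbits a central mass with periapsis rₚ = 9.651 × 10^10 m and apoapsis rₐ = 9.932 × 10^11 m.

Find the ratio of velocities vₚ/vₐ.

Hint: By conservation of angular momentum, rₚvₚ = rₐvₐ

Conservation of angular momentum gives rₚvₚ = rₐvₐ, so vₚ/vₐ = rₐ/rₚ.
vₚ/vₐ = 9.932e+11 / 9.651e+10 ≈ 10.29.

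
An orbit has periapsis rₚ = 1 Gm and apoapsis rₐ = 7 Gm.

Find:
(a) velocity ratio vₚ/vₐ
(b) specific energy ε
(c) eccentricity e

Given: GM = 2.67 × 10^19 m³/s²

Convert to SI: rₚ = 1 Gm = 1e+09 m; rₐ = 7 Gm = 7e+09 m.
(a) Conservation of angular momentum (rₚvₚ = rₐvₐ) gives vₚ/vₐ = rₐ/rₚ = 7e+09/1e+09 ≈ 7
(b) With a = (rₚ + rₐ)/2 = 4e+09 m, ε = −GM/(2a) = −2.67e+19/(2 · 4e+09) J/kg ≈ -3.338e+09 J/kg
(c) e = (rₐ − rₚ)/(rₐ + rₚ) = (7e+09 − 1e+09)/(7e+09 + 1e+09) ≈ 0.75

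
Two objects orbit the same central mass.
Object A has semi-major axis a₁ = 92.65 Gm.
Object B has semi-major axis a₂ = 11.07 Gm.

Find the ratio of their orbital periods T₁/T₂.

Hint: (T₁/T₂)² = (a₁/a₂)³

Convert to SI: a₁ = 92.65 Gm = 9.265e+10 m; a₂ = 11.07 Gm = 1.107e+10 m.
From Kepler's third law, (T₁/T₂)² = (a₁/a₂)³, so T₁/T₂ = (a₁/a₂)^(3/2).
a₁/a₂ = 9.265e+10 / 1.107e+10 = 8.36947.
T₁/T₂ = (8.36947)^(3/2) ≈ 24.21.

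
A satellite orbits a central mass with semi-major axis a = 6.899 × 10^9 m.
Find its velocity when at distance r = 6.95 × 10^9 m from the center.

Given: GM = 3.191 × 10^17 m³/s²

Vis-viva: v = √(GM · (2/r − 1/a)).
2/r − 1/a = 2/6.95e+09 − 1/6.899e+09 = 1.42821e-10 m⁻¹.
v = √(3.191e+17 · 1.42821e-10) m/s ≈ 6751 m/s = 6.751 km/s.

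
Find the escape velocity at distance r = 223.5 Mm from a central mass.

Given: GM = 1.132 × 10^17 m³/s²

Convert to SI: r = 223.5 Mm = 2.235e+08 m.
Escape velocity comes from setting total energy to zero: ½v² − GM/r = 0 ⇒ v_esc = √(2GM / r).
v_esc = √(2 · 1.132e+17 / 2.235e+08) m/s ≈ 3.183e+04 m/s = 31.83 km/s.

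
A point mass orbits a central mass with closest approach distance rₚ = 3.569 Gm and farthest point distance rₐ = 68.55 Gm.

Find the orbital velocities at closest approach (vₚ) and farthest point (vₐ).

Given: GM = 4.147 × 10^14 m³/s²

Convert to SI: rₚ = 3.569 Gm = 3.569e+09 m; rₐ = 68.55 Gm = 6.855e+10 m.
Use the vis-viva equation v² = GM(2/r − 1/a) with a = (rₚ + rₐ)/2 = (3.569e+09 + 6.855e+10)/2 = 3.60595e+10 m.
vₚ = √(GM · (2/rₚ − 1/a)) = √(4.147e+14 · (2/3.569e+09 − 1/3.60595e+10)) m/s ≈ 470 m/s = 470 m/s.
vₐ = √(GM · (2/rₐ − 1/a)) = √(4.147e+14 · (2/6.855e+10 − 1/3.60595e+10)) m/s ≈ 24.47 m/s = 24.47 m/s.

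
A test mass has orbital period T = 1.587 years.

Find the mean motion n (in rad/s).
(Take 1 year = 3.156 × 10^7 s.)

Convert to SI: T = 1.587 years = 5.00857e+07 s.
n = 2π / T.
n = 2π / 5.00857e+07 s ≈ 1.254e-07 rad/s.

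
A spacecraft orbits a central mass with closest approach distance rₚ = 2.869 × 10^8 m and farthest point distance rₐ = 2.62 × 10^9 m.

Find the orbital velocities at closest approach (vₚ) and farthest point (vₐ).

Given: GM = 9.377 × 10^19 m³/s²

Use the vis-viva equation v² = GM(2/r − 1/a) with a = (rₚ + rₐ)/2 = (2.869e+08 + 2.62e+09)/2 = 1.45345e+09 m.
vₚ = √(GM · (2/rₚ − 1/a)) = √(9.377e+19 · (2/2.869e+08 − 1/1.45345e+09)) m/s ≈ 7.676e+05 m/s = 767.6 km/s.
vₐ = √(GM · (2/rₐ − 1/a)) = √(9.377e+19 · (2/2.62e+09 − 1/1.45345e+09)) m/s ≈ 8.405e+04 m/s = 84.05 km/s.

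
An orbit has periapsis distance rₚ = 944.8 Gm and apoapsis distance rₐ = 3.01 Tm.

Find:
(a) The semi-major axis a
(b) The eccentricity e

Convert to SI: rₚ = 944.8 Gm = 9.448e+11 m; rₐ = 3.01 Tm = 3.01e+12 m.
(a) a = (rₚ + rₐ) / 2 = (9.448e+11 + 3.01e+12) / 2 ≈ 1.977e+12 m = 1.977 Tm.
(b) e = (rₐ − rₚ) / (rₐ + rₚ) = (3.01e+12 − 9.448e+11) / (3.01e+12 + 9.448e+11) ≈ 0.5222.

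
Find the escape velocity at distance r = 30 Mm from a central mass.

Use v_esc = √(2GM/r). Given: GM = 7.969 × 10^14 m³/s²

Convert to SI: r = 30 Mm = 3e+07 m.
Escape velocity comes from setting total energy to zero: ½v² − GM/r = 0 ⇒ v_esc = √(2GM / r).
v_esc = √(2 · 7.969e+14 / 3e+07) m/s ≈ 7289 m/s = 7.289 km/s.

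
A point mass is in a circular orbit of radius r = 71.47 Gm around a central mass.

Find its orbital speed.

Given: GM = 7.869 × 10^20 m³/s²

Convert to SI: r = 71.47 Gm = 7.147e+10 m.
For a circular orbit, gravity supplies the centripetal force, so v = √(GM / r).
v = √(7.869e+20 / 7.147e+10) m/s ≈ 1.049e+05 m/s = 104.9 km/s.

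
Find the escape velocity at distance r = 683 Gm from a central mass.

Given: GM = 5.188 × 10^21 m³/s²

Convert to SI: r = 683 Gm = 6.83e+11 m.
Escape velocity comes from setting total energy to zero: ½v² − GM/r = 0 ⇒ v_esc = √(2GM / r).
v_esc = √(2 · 5.188e+21 / 6.83e+11) m/s ≈ 1.233e+05 m/s = 123.3 km/s.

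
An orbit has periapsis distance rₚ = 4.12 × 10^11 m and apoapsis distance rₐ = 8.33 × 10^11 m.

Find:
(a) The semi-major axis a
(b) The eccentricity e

(a) a = (rₚ + rₐ) / 2 = (4.12e+11 + 8.33e+11) / 2 ≈ 6.225e+11 m = 6.225 × 10^11 m.
(b) e = (rₐ − rₚ) / (rₐ + rₚ) = (8.33e+11 − 4.12e+11) / (8.33e+11 + 4.12e+11) ≈ 0.3382.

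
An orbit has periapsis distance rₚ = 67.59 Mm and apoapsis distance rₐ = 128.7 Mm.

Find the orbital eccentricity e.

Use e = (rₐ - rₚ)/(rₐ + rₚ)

Convert to SI: rₚ = 67.59 Mm = 6.759e+07 m; rₐ = 128.7 Mm = 1.287e+08 m.
e = (rₐ − rₚ) / (rₐ + rₚ).
e = (1.287e+08 − 6.759e+07) / (1.287e+08 + 6.759e+07) = 6.111e+07 / 1.9629e+08 ≈ 0.3113.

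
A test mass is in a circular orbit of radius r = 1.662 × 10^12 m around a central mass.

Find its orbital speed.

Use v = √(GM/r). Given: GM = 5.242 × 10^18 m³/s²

For a circular orbit, gravity supplies the centripetal force, so v = √(GM / r).
v = √(5.242e+18 / 1.662e+12) m/s ≈ 1776 m/s = 1.776 km/s.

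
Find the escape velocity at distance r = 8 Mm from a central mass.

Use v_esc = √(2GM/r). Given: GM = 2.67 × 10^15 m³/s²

Convert to SI: r = 8 Mm = 8e+06 m.
Escape velocity comes from setting total energy to zero: ½v² − GM/r = 0 ⇒ v_esc = √(2GM / r).
v_esc = √(2 · 2.67e+15 / 8e+06) m/s ≈ 2.584e+04 m/s = 25.84 km/s.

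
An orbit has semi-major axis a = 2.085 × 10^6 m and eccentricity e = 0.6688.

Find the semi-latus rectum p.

p = a (1 − e²).
p = 2.085e+06 · (1 − (0.6688)²) = 2.085e+06 · 0.552707 ≈ 1.152e+06 m = 1.152 × 10^6 m.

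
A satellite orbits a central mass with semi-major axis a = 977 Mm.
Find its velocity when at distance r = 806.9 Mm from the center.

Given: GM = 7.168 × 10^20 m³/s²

Convert to SI: a = 977 Mm = 9.77e+08 m; r = 806.9 Mm = 8.069e+08 m.
Vis-viva: v = √(GM · (2/r − 1/a)).
2/r − 1/a = 2/8.069e+08 − 1/9.77e+08 = 1.45508e-09 m⁻¹.
v = √(7.168e+20 · 1.45508e-09) m/s ≈ 1.021e+06 m/s = 1021 km/s.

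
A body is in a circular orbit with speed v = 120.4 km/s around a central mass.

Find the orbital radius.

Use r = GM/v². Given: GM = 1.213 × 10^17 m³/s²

Convert to SI: v = 120.4 km/s = 120400 m/s.
For a circular orbit, v² = GM / r, so r = GM / v².
r = 1.213e+17 / (120400)² m ≈ 8.368e+06 m = 8.368 × 10^6 m.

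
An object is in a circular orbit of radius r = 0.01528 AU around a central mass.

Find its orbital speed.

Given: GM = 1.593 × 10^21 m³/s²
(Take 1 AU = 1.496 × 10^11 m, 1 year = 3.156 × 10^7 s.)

Convert to SI: r = 0.01528 AU = 2.28589e+09 m.
For a circular orbit, gravity supplies the centripetal force, so v = √(GM / r).
v = √(1.593e+21 / 2.28589e+09) m/s ≈ 8.348e+05 m/s = 176.1 AU/year.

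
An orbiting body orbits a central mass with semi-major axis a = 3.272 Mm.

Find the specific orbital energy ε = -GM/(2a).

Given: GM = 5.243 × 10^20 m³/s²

Convert to SI: a = 3.272 Mm = 3.272e+06 m.
ε = −GM / (2a).
ε = −5.243e+20 / (2 · 3.272e+06) J/kg ≈ -8.012e+13 J/kg = -8.012e+04 GJ/kg.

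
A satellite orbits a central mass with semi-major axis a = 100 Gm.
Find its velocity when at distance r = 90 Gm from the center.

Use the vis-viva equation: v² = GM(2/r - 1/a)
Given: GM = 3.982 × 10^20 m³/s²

Convert to SI: a = 100 Gm = 1e+11 m; r = 90 Gm = 9e+10 m.
Vis-viva: v = √(GM · (2/r − 1/a)).
2/r − 1/a = 2/9e+10 − 1/1e+11 = 1.22222e-11 m⁻¹.
v = √(3.982e+20 · 1.22222e-11) m/s ≈ 6.976e+04 m/s = 69.76 km/s.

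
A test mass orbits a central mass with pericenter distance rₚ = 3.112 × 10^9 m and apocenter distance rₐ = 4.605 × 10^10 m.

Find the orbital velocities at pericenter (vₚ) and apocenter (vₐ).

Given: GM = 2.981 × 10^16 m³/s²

Use the vis-viva equation v² = GM(2/r − 1/a) with a = (rₚ + rₐ)/2 = (3.112e+09 + 4.605e+10)/2 = 2.4581e+10 m.
vₚ = √(GM · (2/rₚ − 1/a)) = √(2.981e+16 · (2/3.112e+09 − 1/2.4581e+10)) m/s ≈ 4236 m/s = 4.236 km/s.
vₐ = √(GM · (2/rₐ − 1/a)) = √(2.981e+16 · (2/4.605e+10 − 1/2.4581e+10)) m/s ≈ 286.3 m/s = 286.3 m/s.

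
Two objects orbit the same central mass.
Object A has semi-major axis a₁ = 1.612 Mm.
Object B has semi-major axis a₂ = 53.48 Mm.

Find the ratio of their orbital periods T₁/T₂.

Convert to SI: a₁ = 1.612 Mm = 1.612e+06 m; a₂ = 53.48 Mm = 5.348e+07 m.
From Kepler's third law, (T₁/T₂)² = (a₁/a₂)³, so T₁/T₂ = (a₁/a₂)^(3/2).
a₁/a₂ = 1.612e+06 / 5.348e+07 = 0.0301421.
T₁/T₂ = (0.0301421)^(3/2) ≈ 0.005233.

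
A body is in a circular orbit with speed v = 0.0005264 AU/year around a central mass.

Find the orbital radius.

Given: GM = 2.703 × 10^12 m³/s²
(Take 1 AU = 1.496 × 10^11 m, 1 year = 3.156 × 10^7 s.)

Convert to SI: v = 0.0005264 AU/year = 2.49523 m/s.
For a circular orbit, v² = GM / r, so r = GM / v².
r = 2.703e+12 / (2.49523)² m ≈ 4.341e+11 m = 2.902 AU.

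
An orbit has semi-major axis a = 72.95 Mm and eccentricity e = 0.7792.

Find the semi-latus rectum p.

Convert to SI: a = 72.95 Mm = 7.295e+07 m.
p = a (1 − e²).
p = 7.295e+07 · (1 − (0.7792)²) = 7.295e+07 · 0.392847 ≈ 2.866e+07 m = 28.66 Mm.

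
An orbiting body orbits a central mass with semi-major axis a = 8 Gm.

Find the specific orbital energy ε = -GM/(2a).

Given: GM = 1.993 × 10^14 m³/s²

Convert to SI: a = 8 Gm = 8e+09 m.
ε = −GM / (2a).
ε = −1.993e+14 / (2 · 8e+09) J/kg ≈ -1.246e+04 J/kg = -12.46 kJ/kg.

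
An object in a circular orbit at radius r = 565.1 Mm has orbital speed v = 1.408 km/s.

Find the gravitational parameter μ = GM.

Convert to SI: r = 565.1 Mm = 5.651e+08 m; v = 1.408 km/s = 1408 m/s.
For a circular orbit v² = GM/r, so GM = v² · r.
GM = (1408)² · 5.651e+08 m³/s² ≈ 1.12e+15 m³/s² = 1.12 × 10^15 m³/s².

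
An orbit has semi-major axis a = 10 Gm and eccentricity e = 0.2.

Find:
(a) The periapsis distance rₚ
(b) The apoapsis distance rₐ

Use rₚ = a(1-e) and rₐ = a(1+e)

Convert to SI: a = 10 Gm = 1e+10 m.
(a) rₚ = a(1 − e) = 1e+10 · (1 − 0.2) = 1e+10 · 0.8 ≈ 8e+09 m = 8 Gm.
(b) rₐ = a(1 + e) = 1e+10 · (1 + 0.2) = 1e+10 · 1.2 ≈ 1.2e+10 m = 12 Gm.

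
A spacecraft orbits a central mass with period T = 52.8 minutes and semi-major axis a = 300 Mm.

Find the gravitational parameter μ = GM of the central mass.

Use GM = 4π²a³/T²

Convert to SI: T = 52.8 minutes = 3168 s; a = 300 Mm = 3e+08 m.
GM = 4π² · a³ / T².
GM = 4π² · (3e+08)³ / (3168)² m³/s² ≈ 1.062e+20 m³/s² = 1.062 × 10^20 m³/s².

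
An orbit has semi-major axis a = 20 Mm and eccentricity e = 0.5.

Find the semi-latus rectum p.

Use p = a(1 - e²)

Convert to SI: a = 20 Mm = 2e+07 m.
p = a (1 − e²).
p = 2e+07 · (1 − (0.5)²) = 2e+07 · 0.75 ≈ 1.5e+07 m = 15 Mm.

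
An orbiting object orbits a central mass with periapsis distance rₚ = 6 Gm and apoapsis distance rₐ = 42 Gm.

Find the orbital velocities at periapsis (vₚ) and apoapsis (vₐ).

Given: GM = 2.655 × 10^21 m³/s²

Convert to SI: rₚ = 6 Gm = 6e+09 m; rₐ = 42 Gm = 4.2e+10 m.
Use the vis-viva equation v² = GM(2/r − 1/a) with a = (rₚ + rₐ)/2 = (6e+09 + 4.2e+10)/2 = 2.4e+10 m.
vₚ = √(GM · (2/rₚ − 1/a)) = √(2.655e+21 · (2/6e+09 − 1/2.4e+10)) m/s ≈ 8.8e+05 m/s = 880 km/s.
vₐ = √(GM · (2/rₐ − 1/a)) = √(2.655e+21 · (2/4.2e+10 − 1/2.4e+10)) m/s ≈ 1.257e+05 m/s = 125.7 km/s.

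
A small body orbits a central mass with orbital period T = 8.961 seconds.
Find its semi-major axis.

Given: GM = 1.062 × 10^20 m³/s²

Invert Kepler's third law: a = (GM · T² / (4π²))^(1/3).
Substituting T = 8.961 s and GM = 1.062e+20 m³/s²:
a = (1.062e+20 · (8.961)² / (4π²))^(1/3) m
a ≈ 6e+06 m = 6 Mm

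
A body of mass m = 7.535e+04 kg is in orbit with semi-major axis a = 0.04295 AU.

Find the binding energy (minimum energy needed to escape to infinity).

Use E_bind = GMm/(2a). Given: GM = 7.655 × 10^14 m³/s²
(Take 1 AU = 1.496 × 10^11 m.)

Convert to SI: a = 0.04295 AU = 6.42532e+09 m.
Total orbital energy is E = −GMm/(2a); binding energy is E_bind = −E = GMm/(2a).
E_bind = 7.655e+14 · 7.535e+04 / (2 · 6.42532e+09) J ≈ 4.489e+09 J = 4.489 GJ.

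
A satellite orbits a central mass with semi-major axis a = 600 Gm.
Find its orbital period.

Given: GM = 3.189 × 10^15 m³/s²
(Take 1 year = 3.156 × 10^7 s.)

Convert to SI: a = 600 Gm = 6e+11 m.
Kepler's third law: T = 2π √(a³ / GM).
Substituting a = 6e+11 m and GM = 3.189e+15 m³/s²:
T = 2π √((6e+11)³ / 3.189e+15) s
T ≈ 5.171e+10 s = 1638 years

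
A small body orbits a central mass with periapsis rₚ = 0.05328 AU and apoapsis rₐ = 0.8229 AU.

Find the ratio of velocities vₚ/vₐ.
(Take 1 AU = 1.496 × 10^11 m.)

Convert to SI: rₚ = 0.05328 AU = 7.97069e+09 m; rₐ = 0.8229 AU = 1.23106e+11 m.
Conservation of angular momentum gives rₚvₚ = rₐvₐ, so vₚ/vₐ = rₐ/rₚ.
vₚ/vₐ = 1.23106e+11 / 7.97069e+09 ≈ 15.44.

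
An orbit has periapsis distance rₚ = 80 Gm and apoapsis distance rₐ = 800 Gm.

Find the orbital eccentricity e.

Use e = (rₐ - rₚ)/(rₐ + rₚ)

Convert to SI: rₚ = 80 Gm = 8e+10 m; rₐ = 800 Gm = 8e+11 m.
e = (rₐ − rₚ) / (rₐ + rₚ).
e = (8e+11 − 8e+10) / (8e+11 + 8e+10) = 7.2e+11 / 8.8e+11 ≈ 0.8182.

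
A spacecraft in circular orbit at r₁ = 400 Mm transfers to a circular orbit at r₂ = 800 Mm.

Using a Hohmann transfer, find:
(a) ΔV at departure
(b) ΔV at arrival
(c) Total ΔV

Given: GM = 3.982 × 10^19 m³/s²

Convert to SI: r₁ = 400 Mm = 4e+08 m; r₂ = 800 Mm = 8e+08 m.
Transfer semi-major axis: a_t = (r₁ + r₂)/2 = (4e+08 + 8e+08)/2 = 6e+08 m.
Circular speeds: v₁ = √(GM/r₁) = 315515 m/s, v₂ = √(GM/r₂) = 223103 m/s.
Transfer speeds (vis-viva v² = GM(2/r − 1/a_t)): v₁ᵗ = 364326 m/s, v₂ᵗ = 182163 m/s.
(a) ΔV₁ = |v₁ᵗ − v₁| ≈ 4.881e+04 m/s = 48.81 km/s.
(b) ΔV₂ = |v₂ − v₂ᵗ| ≈ 4.094e+04 m/s = 40.94 km/s.
(c) ΔV_total = ΔV₁ + ΔV₂ ≈ 8.975e+04 m/s = 89.75 km/s.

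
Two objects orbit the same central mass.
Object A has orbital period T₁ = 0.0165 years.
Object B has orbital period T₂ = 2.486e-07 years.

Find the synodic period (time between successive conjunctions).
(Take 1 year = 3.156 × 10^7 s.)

Convert to SI: T₁ = 0.0165 years = 520740 s; T₂ = 2.486e-07 years = 7.84582 s.
T_syn = |T₁ · T₂ / (T₁ − T₂)|.
T_syn = |520740 · 7.84582 / (520740 − 7.84582)| s ≈ 7.846 s = 2.486e-07 years.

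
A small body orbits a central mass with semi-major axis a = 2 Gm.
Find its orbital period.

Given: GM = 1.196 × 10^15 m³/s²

Convert to SI: a = 2 Gm = 2e+09 m.
Kepler's third law: T = 2π √(a³ / GM).
Substituting a = 2e+09 m and GM = 1.196e+15 m³/s²:
T = 2π √((2e+09)³ / 1.196e+15) s
T ≈ 1.625e+07 s = 188.1 days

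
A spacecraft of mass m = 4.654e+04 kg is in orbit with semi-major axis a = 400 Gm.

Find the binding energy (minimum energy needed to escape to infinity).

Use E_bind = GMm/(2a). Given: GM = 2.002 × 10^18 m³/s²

Convert to SI: a = 400 Gm = 4e+11 m.
Total orbital energy is E = −GMm/(2a); binding energy is E_bind = −E = GMm/(2a).
E_bind = 2.002e+18 · 4.654e+04 / (2 · 4e+11) J ≈ 1.165e+11 J = 116.5 GJ.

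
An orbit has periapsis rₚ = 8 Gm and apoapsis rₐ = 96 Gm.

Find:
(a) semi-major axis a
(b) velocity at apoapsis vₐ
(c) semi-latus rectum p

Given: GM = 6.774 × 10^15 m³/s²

Convert to SI: rₚ = 8 Gm = 8e+09 m; rₐ = 96 Gm = 9.6e+10 m.
(a) a = (rₚ + rₐ)/2 = (8e+09 + 9.6e+10)/2 ≈ 5.2e+10 m
(b) With a = (rₚ + rₐ)/2 = 5.2e+10 m, vₐ = √(GM (2/rₐ − 1/a)) = √(6.774e+15 · (2/9.6e+10 − 1/5.2e+10)) m/s ≈ 104.2 m/s
(c) From a = (rₚ + rₐ)/2 = 5.2e+10 m and e = (rₐ − rₚ)/(rₐ + rₚ) = 0.846154, p = a(1 − e²) = 5.2e+10 · (1 − (0.846154)²) ≈ 1.477e+10 m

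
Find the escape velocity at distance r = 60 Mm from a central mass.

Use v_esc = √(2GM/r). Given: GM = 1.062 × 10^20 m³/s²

Convert to SI: r = 60 Mm = 6e+07 m.
Escape velocity comes from setting total energy to zero: ½v² − GM/r = 0 ⇒ v_esc = √(2GM / r).
v_esc = √(2 · 1.062e+20 / 6e+07) m/s ≈ 1.881e+06 m/s = 1881 km/s.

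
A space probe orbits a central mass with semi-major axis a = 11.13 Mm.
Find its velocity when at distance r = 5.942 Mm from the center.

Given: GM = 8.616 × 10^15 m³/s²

Convert to SI: a = 11.13 Mm = 1.113e+07 m; r = 5.942 Mm = 5.942e+06 m.
Vis-viva: v = √(GM · (2/r − 1/a)).
2/r − 1/a = 2/5.942e+06 − 1/1.113e+07 = 2.4674e-07 m⁻¹.
v = √(8.616e+15 · 2.4674e-07) m/s ≈ 4.611e+04 m/s = 46.11 km/s.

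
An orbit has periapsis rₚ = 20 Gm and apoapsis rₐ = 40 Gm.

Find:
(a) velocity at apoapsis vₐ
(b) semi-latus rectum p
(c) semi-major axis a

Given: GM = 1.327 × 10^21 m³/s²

Convert to SI: rₚ = 20 Gm = 2e+10 m; rₐ = 40 Gm = 4e+10 m.
(a) With a = (rₚ + rₐ)/2 = 3e+10 m, vₐ = √(GM (2/rₐ − 1/a)) = √(1.327e+21 · (2/4e+10 − 1/3e+10)) m/s ≈ 1.487e+05 m/s
(b) From a = (rₚ + rₐ)/2 = 3e+10 m and e = (rₐ − rₚ)/(rₐ + rₚ) = 0.333333, p = a(1 − e²) = 3e+10 · (1 − (0.333333)²) ≈ 2.667e+10 m
(c) a = (rₚ + rₐ)/2 = (2e+10 + 4e+10)/2 ≈ 3e+10 m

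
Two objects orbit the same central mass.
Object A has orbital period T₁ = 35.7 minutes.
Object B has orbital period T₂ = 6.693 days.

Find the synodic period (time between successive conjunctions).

Convert to SI: T₁ = 35.7 minutes = 2142 s; T₂ = 6.693 days = 578275 s.
T_syn = |T₁ · T₂ / (T₁ − T₂)|.
T_syn = |2142 · 578275 / (2142 − 578275)| s ≈ 2150 s = 35.83 minutes.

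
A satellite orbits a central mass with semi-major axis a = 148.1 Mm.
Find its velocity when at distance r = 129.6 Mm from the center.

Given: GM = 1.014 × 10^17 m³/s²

Convert to SI: a = 148.1 Mm = 1.481e+08 m; r = 129.6 Mm = 1.296e+08 m.
Vis-viva: v = √(GM · (2/r − 1/a)).
2/r − 1/a = 2/1.296e+08 − 1/1.481e+08 = 8.6799e-09 m⁻¹.
v = √(1.014e+17 · 8.6799e-09) m/s ≈ 2.967e+04 m/s = 29.67 km/s.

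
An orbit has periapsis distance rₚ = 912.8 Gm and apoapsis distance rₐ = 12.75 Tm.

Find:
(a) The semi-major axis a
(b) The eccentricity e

Convert to SI: rₚ = 912.8 Gm = 9.128e+11 m; rₐ = 12.75 Tm = 1.275e+13 m.
(a) a = (rₚ + rₐ) / 2 = (9.128e+11 + 1.275e+13) / 2 ≈ 6.831e+12 m = 6.831 Tm.
(b) e = (rₐ − rₚ) / (rₐ + rₚ) = (1.275e+13 − 9.128e+11) / (1.275e+13 + 9.128e+11) ≈ 0.8664.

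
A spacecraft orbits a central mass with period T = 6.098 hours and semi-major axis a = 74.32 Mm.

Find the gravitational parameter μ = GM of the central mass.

Convert to SI: T = 6.098 hours = 21952.8 s; a = 74.32 Mm = 7.432e+07 m.
GM = 4π² · a³ / T².
GM = 4π² · (7.432e+07)³ / (21952.8)² m³/s² ≈ 3.363e+16 m³/s² = 3.363 × 10^16 m³/s².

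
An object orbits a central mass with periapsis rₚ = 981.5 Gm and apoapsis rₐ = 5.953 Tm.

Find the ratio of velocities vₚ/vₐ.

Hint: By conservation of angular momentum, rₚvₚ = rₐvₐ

Convert to SI: rₚ = 981.5 Gm = 9.815e+11 m; rₐ = 5.953 Tm = 5.953e+12 m.
Conservation of angular momentum gives rₚvₚ = rₐvₐ, so vₚ/vₐ = rₐ/rₚ.
vₚ/vₐ = 5.953e+12 / 9.815e+11 ≈ 6.065.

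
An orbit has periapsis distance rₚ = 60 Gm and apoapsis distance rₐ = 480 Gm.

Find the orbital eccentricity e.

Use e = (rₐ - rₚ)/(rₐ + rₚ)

Convert to SI: rₚ = 60 Gm = 6e+10 m; rₐ = 480 Gm = 4.8e+11 m.
e = (rₐ − rₚ) / (rₐ + rₚ).
e = (4.8e+11 − 6e+10) / (4.8e+11 + 6e+10) = 4.2e+11 / 5.4e+11 ≈ 0.7778.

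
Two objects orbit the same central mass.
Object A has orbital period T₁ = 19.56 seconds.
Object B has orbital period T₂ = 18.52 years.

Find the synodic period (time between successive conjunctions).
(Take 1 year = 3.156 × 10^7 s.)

Convert to SI: T₂ = 18.52 years = 5.84491e+08 s.
T_syn = |T₁ · T₂ / (T₁ − T₂)|.
T_syn = |19.56 · 5.84491e+08 / (19.56 − 5.84491e+08)| s ≈ 19.56 s = 19.56 seconds.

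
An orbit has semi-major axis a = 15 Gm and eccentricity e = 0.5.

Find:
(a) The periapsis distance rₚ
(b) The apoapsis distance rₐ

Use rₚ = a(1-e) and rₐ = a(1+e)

Convert to SI: a = 15 Gm = 1.5e+10 m.
(a) rₚ = a(1 − e) = 1.5e+10 · (1 − 0.5) = 1.5e+10 · 0.5 ≈ 7.5e+09 m = 7.5 Gm.
(b) rₐ = a(1 + e) = 1.5e+10 · (1 + 0.5) = 1.5e+10 · 1.5 ≈ 2.25e+10 m = 22.5 Gm.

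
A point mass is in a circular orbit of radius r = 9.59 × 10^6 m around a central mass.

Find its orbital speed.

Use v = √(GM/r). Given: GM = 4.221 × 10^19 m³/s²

For a circular orbit, gravity supplies the centripetal force, so v = √(GM / r).
v = √(4.221e+19 / 9.59e+06) m/s ≈ 2.098e+06 m/s = 2098 km/s.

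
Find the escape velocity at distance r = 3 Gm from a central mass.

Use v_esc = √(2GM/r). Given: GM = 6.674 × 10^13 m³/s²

Convert to SI: r = 3 Gm = 3e+09 m.
Escape velocity comes from setting total energy to zero: ½v² − GM/r = 0 ⇒ v_esc = √(2GM / r).
v_esc = √(2 · 6.674e+13 / 3e+09) m/s ≈ 210.9 m/s = 210.9 m/s.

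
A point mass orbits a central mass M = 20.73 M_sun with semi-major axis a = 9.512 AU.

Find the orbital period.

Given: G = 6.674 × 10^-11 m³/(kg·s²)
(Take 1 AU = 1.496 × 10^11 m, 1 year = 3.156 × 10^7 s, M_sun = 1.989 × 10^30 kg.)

Convert to SI: a = 9.512 AU = 1.423e+12 m; M = 20.73 M_sun = 4.1232e+31 kg.
GM = G · M = 6.674e-11 · 4.1232e+31 = 2.75182e+21 m³/s².
Kepler's third law: T = 2π √(a³ / GM).
Substituting a = 1.423e+12 m and GM = 2.75182e+21 m³/s²:
T = 2π √((1.423e+12)³ / 2.75182e+21) s
T ≈ 2.033e+08 s = 6.442 years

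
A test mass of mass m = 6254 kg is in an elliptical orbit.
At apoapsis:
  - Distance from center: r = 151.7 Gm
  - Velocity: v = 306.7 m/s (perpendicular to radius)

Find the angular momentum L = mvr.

Convert to SI: r = 151.7 Gm = 1.517e+11 m.
Since v is perpendicular to r, L = m · v · r.
L = 6254 · 306.7 · 1.517e+11 kg·m²/s ≈ 2.91e+17 kg·m²/s.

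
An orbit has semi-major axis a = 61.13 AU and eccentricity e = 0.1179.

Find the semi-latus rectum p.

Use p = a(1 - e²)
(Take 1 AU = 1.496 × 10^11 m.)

Convert to SI: a = 61.13 AU = 9.14505e+12 m.
p = a (1 − e²).
p = 9.14505e+12 · (1 − (0.1179)²) = 9.14505e+12 · 0.9861 ≈ 9.018e+12 m = 60.28 AU.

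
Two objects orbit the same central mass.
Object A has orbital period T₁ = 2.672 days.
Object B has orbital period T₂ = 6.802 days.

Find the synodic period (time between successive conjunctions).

Convert to SI: T₁ = 2.672 days = 230861 s; T₂ = 6.802 days = 587693 s.
T_syn = |T₁ · T₂ / (T₁ − T₂)|.
T_syn = |230861 · 587693 / (230861 − 587693)| s ≈ 3.802e+05 s = 4.401 days.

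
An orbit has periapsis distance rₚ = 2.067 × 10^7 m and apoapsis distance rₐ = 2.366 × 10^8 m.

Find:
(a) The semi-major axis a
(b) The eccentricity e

(a) a = (rₚ + rₐ) / 2 = (2.067e+07 + 2.366e+08) / 2 ≈ 1.286e+08 m = 1.286 × 10^8 m.
(b) e = (rₐ − rₚ) / (rₐ + rₚ) = (2.366e+08 − 2.067e+07) / (2.366e+08 + 2.067e+07) ≈ 0.8393.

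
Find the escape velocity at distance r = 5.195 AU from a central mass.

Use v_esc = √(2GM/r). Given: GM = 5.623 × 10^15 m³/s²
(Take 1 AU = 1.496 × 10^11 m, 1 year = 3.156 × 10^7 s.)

Convert to SI: r = 5.195 AU = 7.77172e+11 m.
Escape velocity comes from setting total energy to zero: ½v² − GM/r = 0 ⇒ v_esc = √(2GM / r).
v_esc = √(2 · 5.623e+15 / 7.77172e+11) m/s ≈ 120.3 m/s = 0.02538 AU/year.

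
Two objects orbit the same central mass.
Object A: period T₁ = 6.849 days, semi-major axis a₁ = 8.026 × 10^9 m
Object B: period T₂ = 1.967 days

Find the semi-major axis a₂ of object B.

Convert to SI: T₁ = 6.849 days = 591754 s; T₂ = 1.967 days = 169949 s.
Kepler's third law: (T₁/T₂)² = (a₁/a₂)³ ⇒ a₂ = a₁ · (T₂/T₁)^(2/3).
T₂/T₁ = 169949 / 591754 = 0.287195.
a₂ = 8.026e+09 · (0.287195)^(2/3) m ≈ 3.494e+09 m = 3.494 × 10^9 m.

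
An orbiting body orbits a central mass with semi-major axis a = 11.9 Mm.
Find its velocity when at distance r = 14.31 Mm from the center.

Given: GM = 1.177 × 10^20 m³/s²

Convert to SI: a = 11.9 Mm = 1.19e+07 m; r = 14.31 Mm = 1.431e+07 m.
Vis-viva: v = √(GM · (2/r − 1/a)).
2/r − 1/a = 2/1.431e+07 − 1/1.19e+07 = 5.57288e-08 m⁻¹.
v = √(1.177e+20 · 5.57288e-08) m/s ≈ 2.561e+06 m/s = 2561 km/s.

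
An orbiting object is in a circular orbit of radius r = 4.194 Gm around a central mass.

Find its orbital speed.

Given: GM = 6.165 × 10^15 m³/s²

Convert to SI: r = 4.194 Gm = 4.194e+09 m.
For a circular orbit, gravity supplies the centripetal force, so v = √(GM / r).
v = √(6.165e+15 / 4.194e+09) m/s ≈ 1212 m/s = 1.212 km/s.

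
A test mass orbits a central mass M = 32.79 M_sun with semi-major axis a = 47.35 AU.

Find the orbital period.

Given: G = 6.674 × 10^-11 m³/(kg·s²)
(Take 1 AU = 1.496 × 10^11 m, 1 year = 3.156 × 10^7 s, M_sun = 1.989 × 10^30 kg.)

Convert to SI: a = 47.35 AU = 7.08356e+12 m; M = 32.79 M_sun = 6.52193e+31 kg.
GM = G · M = 6.674e-11 · 6.52193e+31 = 4.35274e+21 m³/s².
Kepler's third law: T = 2π √(a³ / GM).
Substituting a = 7.08356e+12 m and GM = 4.35274e+21 m³/s²:
T = 2π √((7.08356e+12)³ / 4.35274e+21) s
T ≈ 1.795e+09 s = 56.89 years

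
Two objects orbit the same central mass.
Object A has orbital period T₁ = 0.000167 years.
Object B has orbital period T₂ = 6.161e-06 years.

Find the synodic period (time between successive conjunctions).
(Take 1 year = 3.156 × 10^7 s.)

Convert to SI: T₁ = 0.000167 years = 5270.52 s; T₂ = 6.161e-06 years = 194.441 s.
T_syn = |T₁ · T₂ / (T₁ − T₂)|.
T_syn = |5270.52 · 194.441 / (5270.52 − 194.441)| s ≈ 201.9 s = 6.397e-06 years.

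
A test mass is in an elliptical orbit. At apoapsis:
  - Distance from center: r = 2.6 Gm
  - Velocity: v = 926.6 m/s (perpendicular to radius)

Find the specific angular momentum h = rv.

Convert to SI: r = 2.6 Gm = 2.6e+09 m.
With v perpendicular to r, h = r · v.
h = 2.6e+09 · 926.6 m²/s ≈ 2.409e+12 m²/s.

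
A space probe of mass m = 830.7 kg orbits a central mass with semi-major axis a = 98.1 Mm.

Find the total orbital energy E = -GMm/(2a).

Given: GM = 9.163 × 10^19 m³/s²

Convert to SI: a = 98.1 Mm = 9.81e+07 m.
E = −GMm / (2a).
E = −9.163e+19 · 830.7 / (2 · 9.81e+07) J ≈ -3.88e+14 J = -388 TJ.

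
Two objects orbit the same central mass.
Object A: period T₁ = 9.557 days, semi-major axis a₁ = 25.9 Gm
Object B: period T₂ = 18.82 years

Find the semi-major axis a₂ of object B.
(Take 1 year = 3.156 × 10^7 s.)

Convert to SI: T₁ = 9.557 days = 825725 s; a₁ = 25.9 Gm = 2.59e+10 m; T₂ = 18.82 years = 5.93959e+08 s.
Kepler's third law: (T₁/T₂)² = (a₁/a₂)³ ⇒ a₂ = a₁ · (T₂/T₁)^(2/3).
T₂/T₁ = 5.93959e+08 / 825725 = 719.319.
a₂ = 2.59e+10 · (719.319)^(2/3) m ≈ 2.079e+12 m = 2.079 Tm.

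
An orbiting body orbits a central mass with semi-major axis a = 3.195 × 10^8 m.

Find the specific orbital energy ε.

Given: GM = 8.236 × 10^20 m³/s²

ε = −GM / (2a).
ε = −8.236e+20 / (2 · 3.195e+08) J/kg ≈ -1.289e+12 J/kg = -1289 GJ/kg.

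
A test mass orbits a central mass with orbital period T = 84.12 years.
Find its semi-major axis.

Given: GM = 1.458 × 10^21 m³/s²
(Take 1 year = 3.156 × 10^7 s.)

Convert to SI: T = 84.12 years = 2.65483e+09 s.
Invert Kepler's third law: a = (GM · T² / (4π²))^(1/3).
Substituting T = 2.65483e+09 s and GM = 1.458e+21 m³/s²:
a = (1.458e+21 · (2.65483e+09)² / (4π²))^(1/3) m
a ≈ 6.385e+12 m = 6.385 × 10^12 m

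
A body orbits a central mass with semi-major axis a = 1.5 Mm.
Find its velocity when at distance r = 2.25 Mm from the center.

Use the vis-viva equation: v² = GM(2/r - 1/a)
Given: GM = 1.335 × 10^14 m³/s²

Convert to SI: a = 1.5 Mm = 1.5e+06 m; r = 2.25 Mm = 2.25e+06 m.
Vis-viva: v = √(GM · (2/r − 1/a)).
2/r − 1/a = 2/2.25e+06 − 1/1.5e+06 = 2.22222e-07 m⁻¹.
v = √(1.335e+14 · 2.22222e-07) m/s ≈ 5447 m/s = 5.447 km/s.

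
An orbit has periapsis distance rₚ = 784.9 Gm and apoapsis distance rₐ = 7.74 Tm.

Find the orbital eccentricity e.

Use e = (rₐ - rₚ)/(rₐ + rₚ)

Convert to SI: rₚ = 784.9 Gm = 7.849e+11 m; rₐ = 7.74 Tm = 7.74e+12 m.
e = (rₐ − rₚ) / (rₐ + rₚ).
e = (7.74e+12 − 7.849e+11) / (7.74e+12 + 7.849e+11) = 6.9551e+12 / 8.5249e+12 ≈ 0.8159.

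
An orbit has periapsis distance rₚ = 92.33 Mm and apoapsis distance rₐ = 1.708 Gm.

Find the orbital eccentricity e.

Convert to SI: rₚ = 92.33 Mm = 9.233e+07 m; rₐ = 1.708 Gm = 1.708e+09 m.
e = (rₐ − rₚ) / (rₐ + rₚ).
e = (1.708e+09 − 9.233e+07) / (1.708e+09 + 9.233e+07) = 1.61567e+09 / 1.80033e+09 ≈ 0.8974.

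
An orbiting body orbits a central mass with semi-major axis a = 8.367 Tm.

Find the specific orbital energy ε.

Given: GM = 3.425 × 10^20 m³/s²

Convert to SI: a = 8.367 Tm = 8.367e+12 m.
ε = −GM / (2a).
ε = −3.425e+20 / (2 · 8.367e+12) J/kg ≈ -2.047e+07 J/kg = -20.47 MJ/kg.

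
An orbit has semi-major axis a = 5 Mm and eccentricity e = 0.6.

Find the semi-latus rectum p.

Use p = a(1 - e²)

Convert to SI: a = 5 Mm = 5e+06 m.
p = a (1 − e²).
p = 5e+06 · (1 − (0.6)²) = 5e+06 · 0.64 ≈ 3.2e+06 m = 3.2 Mm.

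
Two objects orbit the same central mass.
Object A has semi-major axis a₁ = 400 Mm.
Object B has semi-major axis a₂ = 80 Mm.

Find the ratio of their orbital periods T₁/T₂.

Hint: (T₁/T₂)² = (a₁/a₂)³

Convert to SI: a₁ = 400 Mm = 4e+08 m; a₂ = 80 Mm = 8e+07 m.
From Kepler's third law, (T₁/T₂)² = (a₁/a₂)³, so T₁/T₂ = (a₁/a₂)^(3/2).
a₁/a₂ = 4e+08 / 8e+07 = 5.
T₁/T₂ = (5)^(3/2) ≈ 11.18.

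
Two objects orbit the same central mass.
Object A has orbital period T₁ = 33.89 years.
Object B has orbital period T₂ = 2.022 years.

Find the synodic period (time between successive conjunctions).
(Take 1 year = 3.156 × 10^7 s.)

Convert to SI: T₁ = 33.89 years = 1.06957e+09 s; T₂ = 2.022 years = 6.38143e+07 s.
T_syn = |T₁ · T₂ / (T₁ − T₂)|.
T_syn = |1.06957e+09 · 6.38143e+07 / (1.06957e+09 − 6.38143e+07)| s ≈ 6.786e+07 s = 2.15 years.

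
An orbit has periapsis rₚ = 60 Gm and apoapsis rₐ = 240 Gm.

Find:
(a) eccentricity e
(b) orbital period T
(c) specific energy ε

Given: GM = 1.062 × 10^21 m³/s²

Convert to SI: rₚ = 60 Gm = 6e+10 m; rₐ = 240 Gm = 2.4e+11 m.
(a) e = (rₐ − rₚ)/(rₐ + rₚ) = (2.4e+11 − 6e+10)/(2.4e+11 + 6e+10) ≈ 0.6
(b) With a = (rₚ + rₐ)/2 = 1.5e+11 m, T = 2π √(a³/GM) = 2π √((1.5e+11)³/1.062e+21) s ≈ 1.12e+07 s
(c) With a = (rₚ + rₐ)/2 = 1.5e+11 m, ε = −GM/(2a) = −1.062e+21/(2 · 1.5e+11) J/kg ≈ -3.54e+09 J/kg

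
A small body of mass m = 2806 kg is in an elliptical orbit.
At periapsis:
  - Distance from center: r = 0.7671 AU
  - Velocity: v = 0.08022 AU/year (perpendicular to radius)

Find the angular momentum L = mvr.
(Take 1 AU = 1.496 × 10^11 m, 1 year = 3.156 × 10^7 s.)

Convert to SI: r = 0.7671 AU = 1.14758e+11 m; v = 0.08022 AU/year = 380.257 m/s.
Since v is perpendicular to r, L = m · v · r.
L = 2806 · 380.257 · 1.14758e+11 kg·m²/s ≈ 1.224e+17 kg·m²/s.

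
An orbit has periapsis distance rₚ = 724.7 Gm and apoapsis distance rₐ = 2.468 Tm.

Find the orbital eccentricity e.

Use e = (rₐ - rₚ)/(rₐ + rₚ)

Convert to SI: rₚ = 724.7 Gm = 7.247e+11 m; rₐ = 2.468 Tm = 2.468e+12 m.
e = (rₐ − rₚ) / (rₐ + rₚ).
e = (2.468e+12 − 7.247e+11) / (2.468e+12 + 7.247e+11) = 1.7433e+12 / 3.1927e+12 ≈ 0.546.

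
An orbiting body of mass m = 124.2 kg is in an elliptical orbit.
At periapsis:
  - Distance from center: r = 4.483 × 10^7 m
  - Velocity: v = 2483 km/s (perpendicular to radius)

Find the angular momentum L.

Convert to SI: v = 2483 km/s = 2.483e+06 m/s.
Since v is perpendicular to r, L = m · v · r.
L = 124.2 · 2.483e+06 · 4.483e+07 kg·m²/s ≈ 1.383e+16 kg·m²/s.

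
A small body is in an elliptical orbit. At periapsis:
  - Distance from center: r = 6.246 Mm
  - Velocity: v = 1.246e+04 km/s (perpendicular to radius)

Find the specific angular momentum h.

Convert to SI: r = 6.246 Mm = 6.246e+06 m; v = 1.246e+04 km/s = 1.246e+07 m/s.
With v perpendicular to r, h = r · v.
h = 6.246e+06 · 1.246e+07 m²/s ≈ 7.783e+13 m²/s.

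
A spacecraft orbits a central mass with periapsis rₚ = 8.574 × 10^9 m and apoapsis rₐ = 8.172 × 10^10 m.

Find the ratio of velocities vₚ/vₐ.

Conservation of angular momentum gives rₚvₚ = rₐvₐ, so vₚ/vₐ = rₐ/rₚ.
vₚ/vₐ = 8.172e+10 / 8.574e+09 ≈ 9.531.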